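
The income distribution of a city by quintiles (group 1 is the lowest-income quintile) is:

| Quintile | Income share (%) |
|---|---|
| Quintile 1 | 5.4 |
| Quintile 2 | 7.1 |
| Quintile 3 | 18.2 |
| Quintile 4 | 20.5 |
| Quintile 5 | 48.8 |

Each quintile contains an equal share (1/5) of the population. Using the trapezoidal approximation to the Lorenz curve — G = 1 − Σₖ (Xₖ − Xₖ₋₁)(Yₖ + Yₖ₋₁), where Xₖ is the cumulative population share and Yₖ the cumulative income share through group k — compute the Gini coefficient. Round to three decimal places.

0.401

Cumulative income shares Yₖ: 0.0540, 0.1250, 0.3070, 0.5120, 1.0000
Σ (Xₖ−Xₖ₋₁)(Yₖ+Yₖ₋₁) = (1/5)(0.0540+0.0000) + (1/5)(0.1250+0.0540) + (1/5)(0.3070+0.1250) + (1/5)(0.5120+0.3070) + (1/5)(1.0000+0.5120)
  = 0.0108 + 0.0358 + 0.0864 + 0.1638 + 0.3024 = 0.5992
G = 1 − 0.5992 = 0.4008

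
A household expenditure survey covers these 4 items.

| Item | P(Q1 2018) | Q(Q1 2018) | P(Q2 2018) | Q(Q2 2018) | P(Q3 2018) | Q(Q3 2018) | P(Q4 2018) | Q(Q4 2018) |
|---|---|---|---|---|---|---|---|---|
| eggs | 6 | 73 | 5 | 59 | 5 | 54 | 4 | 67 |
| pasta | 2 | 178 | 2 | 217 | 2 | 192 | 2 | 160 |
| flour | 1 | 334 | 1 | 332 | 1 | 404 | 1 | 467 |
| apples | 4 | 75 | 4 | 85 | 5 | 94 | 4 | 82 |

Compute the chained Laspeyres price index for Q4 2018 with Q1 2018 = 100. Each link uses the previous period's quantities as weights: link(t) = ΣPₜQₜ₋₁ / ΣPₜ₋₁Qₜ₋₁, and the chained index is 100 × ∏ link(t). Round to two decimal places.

90.90

Link Q1 2018→Q2 2018:
ΣP(Q2 2018)Q(Q1 2018) = 5×73 + 2×178 + 1×334 + 4×75 = 365 + 356 + 334 + 300 = 1355
ΣP(Q1 2018)Q(Q1 2018) = 6×73 + 2×178 + 1×334 + 4×75 = 438 + 356 + 334 + 300 = 1428
link = 1355/1428 = 0.948880
Link Q2 2018→Q3 2018:
ΣP(Q3 2018)Q(Q2 2018) = 5×59 + 2×217 + 1×332 + 5×85 = 295 + 434 + 332 + 425 = 1486
ΣP(Q2 2018)Q(Q2 2018) = 5×59 + 2×217 + 1×332 + 4×85 = 295 + 434 + 332 + 340 = 1401
link = 1486/1401 = 1.060671
Link Q3 2018→Q4 2018:
ΣP(Q4 2018)Q(Q3 2018) = 4×54 + 2×192 + 1×404 + 4×94 = 216 + 384 + 404 + 376 = 1380
ΣP(Q3 2018)Q(Q3 2018) = 5×54 + 2×192 + 1×404 + 5×94 = 270 + 384 + 404 + 470 = 1528
link = 1380/1528 = 0.903141
Chained index = 100 × 0.948880 × 1.060671 × 0.903141 = 90.8966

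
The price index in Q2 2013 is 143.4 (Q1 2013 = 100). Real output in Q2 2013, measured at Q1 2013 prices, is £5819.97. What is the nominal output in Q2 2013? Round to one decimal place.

8345.8

Nominal = Real × (Index/100) = 5819.97 × (143.4/100)
        = 5819.97 × 1.434 = 8345.8370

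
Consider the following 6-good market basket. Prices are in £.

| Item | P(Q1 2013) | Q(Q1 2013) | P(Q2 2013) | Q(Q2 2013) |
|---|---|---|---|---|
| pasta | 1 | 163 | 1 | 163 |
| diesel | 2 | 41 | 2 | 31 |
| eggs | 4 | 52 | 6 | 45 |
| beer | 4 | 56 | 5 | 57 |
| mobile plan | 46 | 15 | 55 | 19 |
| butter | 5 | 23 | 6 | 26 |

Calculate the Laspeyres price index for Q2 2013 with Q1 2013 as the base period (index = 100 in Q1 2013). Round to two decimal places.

121.46

Laspeyres price index uses base-period quantities as weights.
ΣP(Q2 2013)·Q(Q1 2013) = 1×163 + 2×41 + 6×52 + 5×56 + 55×15 + 6×23 = 163 + 82 + 312 + 280 + 825 + 138 = 1800
ΣP(Q1 2013)·Q(Q1 2013) = 1×163 + 2×41 + 4×52 + 4×56 + 46×15 + 5×23 = 163 + 82 + 208 + 224 + 690 + 115 = 1482
Index = 1800 / 1482 × 100 = 121.4575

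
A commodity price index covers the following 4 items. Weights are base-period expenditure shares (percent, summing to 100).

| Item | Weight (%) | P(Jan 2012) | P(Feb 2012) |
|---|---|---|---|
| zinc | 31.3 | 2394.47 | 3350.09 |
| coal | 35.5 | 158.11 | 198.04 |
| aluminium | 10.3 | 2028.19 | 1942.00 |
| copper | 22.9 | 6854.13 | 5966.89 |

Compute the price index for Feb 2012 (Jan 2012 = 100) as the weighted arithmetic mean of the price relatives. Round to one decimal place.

118.1

zinc: 31.3 × (3350.09/2394.47) = 31.3 × 1.399095 = 43.7917
coal: 35.5 × (198.04/158.11) = 35.5 × 1.252546 = 44.4654
aluminium: 10.3 × (1942.00/2028.19) = 10.3 × 0.957504 = 9.8623
copper: 22.9 × (5966.89/6854.13) = 22.9 × 0.870554 = 19.9357
Index = Σ wᵢ·(p₁ᵢ/p₀ᵢ) = 43.7917 + 44.4654 + 9.8623 + 19.9357 = 118.0550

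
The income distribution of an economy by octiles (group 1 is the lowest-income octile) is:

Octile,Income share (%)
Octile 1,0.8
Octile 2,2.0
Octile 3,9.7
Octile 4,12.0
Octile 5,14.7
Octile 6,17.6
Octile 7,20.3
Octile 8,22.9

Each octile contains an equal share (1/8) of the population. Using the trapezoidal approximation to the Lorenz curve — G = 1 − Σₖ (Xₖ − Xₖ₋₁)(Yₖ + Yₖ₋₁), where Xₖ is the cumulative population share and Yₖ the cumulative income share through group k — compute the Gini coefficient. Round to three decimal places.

Cumulative income shares Yₖ: 0.0080, 0.0280, 0.1250, 0.2450, 0.3920, 0.5680, 0.7710, 1.0000
Σ (Xₖ−Xₖ₋₁)(Yₖ+Yₖ₋₁) = (1/8)(0.0080+0.0000) + (1/8)(0.0280+0.0080) + (1/8)(0.1250+0.0280) + (1/8)(0.2450+0.1250) + (1/8)(0.3920+0.2450) + (1/8)(0.5680+0.3920) + (1/8)(0.7710+0.5680) + (1/8)(1.0000+0.7710)
  = 0.0010 + 0.0045 + 0.0191 + 0.0462 + 0.0796 + 0.1200 + 0.1674 + 0.2214 = 0.6593
G = 1 − 0.6593 = 0.3407

0.341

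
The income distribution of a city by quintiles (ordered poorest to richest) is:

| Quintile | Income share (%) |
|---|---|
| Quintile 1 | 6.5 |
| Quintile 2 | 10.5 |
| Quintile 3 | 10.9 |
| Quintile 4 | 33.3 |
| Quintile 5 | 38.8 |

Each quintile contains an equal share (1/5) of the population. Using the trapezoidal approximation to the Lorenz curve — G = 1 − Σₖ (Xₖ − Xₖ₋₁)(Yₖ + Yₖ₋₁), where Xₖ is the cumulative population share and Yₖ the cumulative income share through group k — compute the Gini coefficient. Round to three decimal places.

Cumulative income shares Yₖ: 0.0650, 0.1700, 0.2790, 0.6120, 1.0000
Σ (Xₖ−Xₖ₋₁)(Yₖ+Yₖ₋₁) = (1/5)(0.0650+0.0000) + (1/5)(0.1700+0.0650) + (1/5)(0.2790+0.1700) + (1/5)(0.6120+0.2790) + (1/5)(1.0000+0.6120)
  = 0.0130 + 0.0470 + 0.0898 + 0.1782 + 0.3224 = 0.6504
G = 1 − 0.6504 = 0.3496

0.350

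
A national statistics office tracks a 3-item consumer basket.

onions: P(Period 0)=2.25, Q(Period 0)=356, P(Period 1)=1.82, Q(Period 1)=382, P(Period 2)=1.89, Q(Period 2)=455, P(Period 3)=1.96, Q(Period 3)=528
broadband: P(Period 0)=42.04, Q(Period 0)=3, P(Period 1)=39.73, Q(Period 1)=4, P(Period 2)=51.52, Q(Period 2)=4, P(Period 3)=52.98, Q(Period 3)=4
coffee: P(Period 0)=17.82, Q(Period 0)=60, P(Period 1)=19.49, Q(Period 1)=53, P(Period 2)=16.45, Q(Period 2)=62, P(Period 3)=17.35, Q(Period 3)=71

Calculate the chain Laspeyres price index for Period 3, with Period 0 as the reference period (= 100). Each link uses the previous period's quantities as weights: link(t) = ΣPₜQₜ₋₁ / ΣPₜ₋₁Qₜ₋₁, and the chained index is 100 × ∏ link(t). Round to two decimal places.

Link Period 0→Period 1:
ΣP(Period 1)Q(Period 0) = 1.82×356 + 39.73×3 + 19.49×60 = 647.92 + 119.19 + 1169.4 = 1936.51
ΣP(Period 0)Q(Period 0) = 2.25×356 + 42.04×3 + 17.82×60 = 801 + 126.12 + 1069.2 = 1996.32
link = 1936.51/1996.32 = 0.970040
Link Period 1→Period 2:
ΣP(Period 2)Q(Period 1) = 1.89×382 + 51.52×4 + 16.45×53 = 721.98 + 206.08 + 871.85 = 1799.91
ΣP(Period 1)Q(Period 1) = 1.82×382 + 39.73×4 + 19.49×53 = 695.24 + 158.92 + 1032.97 = 1887.13
link = 1799.91/1887.13 = 0.953782
Link Period 2→Period 3:
ΣP(Period 3)Q(Period 2) = 1.96×455 + 52.98×4 + 17.35×62 = 891.8 + 211.92 + 1075.7 = 2179.42
ΣP(Period 2)Q(Period 2) = 1.89×455 + 51.52×4 + 16.45×62 = 859.95 + 206.08 + 1019.9 = 2085.93
link = 2179.42/2085.93 = 1.044819
Chained index = 100 × 0.970040 × 0.953782 × 1.044819 = 96.6673

96.67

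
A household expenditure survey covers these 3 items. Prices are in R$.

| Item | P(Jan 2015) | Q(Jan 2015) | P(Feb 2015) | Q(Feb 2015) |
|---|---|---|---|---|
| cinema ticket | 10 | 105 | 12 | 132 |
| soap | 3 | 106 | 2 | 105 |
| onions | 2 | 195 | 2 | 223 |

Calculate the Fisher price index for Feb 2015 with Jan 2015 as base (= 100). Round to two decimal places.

Laspeyres component (base-period weights):
ΣP(Feb 2015)Q(Jan 2015) = 12×105 + 2×106 + 2×195 = 1260 + 212 + 390 = 1862
ΣP(Jan 2015)Q(Jan 2015) = 10×105 + 3×106 + 2×195 = 1050 + 318 + 390 = 1758
L = 1862 / 1758 × 100 = 105.9158
Paasche component (current-period weights):
ΣP(Feb 2015)Q(Feb 2015) = 12×132 + 2×105 + 2×223 = 1584 + 210 + 446 = 2240
ΣP(Jan 2015)Q(Feb 2015) = 10×132 + 3×105 + 2×223 = 1320 + 315 + 446 = 2081
P = 2240 / 2081 × 100 = 107.6406
Fisher = √(L × P) = √(105.9158 × 107.6406) = 106.7747

106.77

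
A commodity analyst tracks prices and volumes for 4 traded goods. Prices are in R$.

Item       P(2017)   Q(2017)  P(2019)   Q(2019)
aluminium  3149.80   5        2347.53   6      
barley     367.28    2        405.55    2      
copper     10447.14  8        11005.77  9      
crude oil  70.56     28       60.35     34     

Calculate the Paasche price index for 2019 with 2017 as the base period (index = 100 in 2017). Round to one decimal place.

100.0

Paasche price index uses current-period quantities as weights.
ΣP(2019)·Q(2019) = 2347.53×6 + 405.55×2 + 11005.77×9 + 60.35×34 = 14085.18 + 811.1 + 99051.93 + 2051.9 = 116000.11
ΣP(2017)·Q(2019) = 3149.80×6 + 367.28×2 + 10447.14×9 + 70.56×34 = 18898.8 + 734.56 + 94024.26 + 2399.04 = 116056.66
Index = 116000.11 / 116056.66 × 100 = 99.9513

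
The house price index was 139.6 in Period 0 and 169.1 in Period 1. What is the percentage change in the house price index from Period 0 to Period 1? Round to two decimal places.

Change = (169.1 − 139.6) / 139.6 × 100
       = 29.5 / 139.6 × 100 = 21.1318%

21.13%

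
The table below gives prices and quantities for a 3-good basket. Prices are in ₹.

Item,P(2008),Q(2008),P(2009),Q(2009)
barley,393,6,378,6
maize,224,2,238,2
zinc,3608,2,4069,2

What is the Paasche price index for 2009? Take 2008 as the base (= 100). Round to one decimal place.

Paasche price index uses current-period quantities as weights.
ΣP(2009)·Q(2009) = 378×6 + 238×2 + 4069×2 = 2268 + 476 + 8138 = 10882
ΣP(2008)·Q(2009) = 393×6 + 224×2 + 3608×2 = 2358 + 448 + 7216 = 10022
Index = 10882 / 10022 × 100 = 108.5811

108.6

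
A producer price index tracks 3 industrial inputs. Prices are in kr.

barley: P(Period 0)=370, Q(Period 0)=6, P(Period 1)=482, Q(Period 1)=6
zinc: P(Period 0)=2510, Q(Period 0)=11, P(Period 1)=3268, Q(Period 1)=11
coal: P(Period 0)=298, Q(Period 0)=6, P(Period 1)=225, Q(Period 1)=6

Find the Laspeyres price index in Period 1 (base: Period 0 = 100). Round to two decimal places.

Laspeyres price index uses base-period quantities as weights.
ΣP(Period 1)·Q(Period 0) = 482×6 + 3268×11 + 225×6 = 2892 + 35948 + 1350 = 40190
ΣP(Period 0)·Q(Period 0) = 370×6 + 2510×11 + 298×6 = 2220 + 27610 + 1788 = 31618
Index = 40190 / 31618 × 100 = 127.1111

127.11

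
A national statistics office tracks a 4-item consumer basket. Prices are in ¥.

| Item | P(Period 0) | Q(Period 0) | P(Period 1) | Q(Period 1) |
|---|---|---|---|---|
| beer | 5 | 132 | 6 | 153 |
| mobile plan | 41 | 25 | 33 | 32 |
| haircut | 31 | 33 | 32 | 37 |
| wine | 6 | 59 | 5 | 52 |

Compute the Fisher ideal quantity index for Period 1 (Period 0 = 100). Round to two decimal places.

115.32

Laspeyres component (base-period weights):
ΣP(Period 0)Q(Period 1) = 5×153 + 41×32 + 31×37 + 6×52 = 765 + 1312 + 1147 + 312 = 3536
ΣP(Period 0)Q(Period 0) = 5×132 + 41×25 + 31×33 + 6×59 = 660 + 1025 + 1023 + 354 = 3062
L = 3536 / 3062 × 100 = 115.4801
Paasche component (current-period weights):
ΣP(Period 1)Q(Period 1) = 6×153 + 33×32 + 32×37 + 5×52 = 918 + 1056 + 1184 + 260 = 3418
ΣP(Period 1)Q(Period 0) = 6×132 + 33×25 + 32×33 + 5×59 = 792 + 825 + 1056 + 295 = 2968
P = 3418 / 2968 × 100 = 115.1617
Fisher = √(L × P) = √(115.4801 × 115.1617) = 115.3208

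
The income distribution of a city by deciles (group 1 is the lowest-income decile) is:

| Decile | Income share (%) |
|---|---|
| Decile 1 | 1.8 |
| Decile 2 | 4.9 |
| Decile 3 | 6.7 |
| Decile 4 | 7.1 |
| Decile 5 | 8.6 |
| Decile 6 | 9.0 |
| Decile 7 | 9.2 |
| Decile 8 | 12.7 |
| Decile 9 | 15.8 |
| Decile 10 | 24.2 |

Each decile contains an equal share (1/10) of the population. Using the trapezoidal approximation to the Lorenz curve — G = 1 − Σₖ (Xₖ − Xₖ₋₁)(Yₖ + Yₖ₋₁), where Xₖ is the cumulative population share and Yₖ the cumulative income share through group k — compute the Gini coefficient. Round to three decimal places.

0.315

Cumulative income shares Yₖ: 0.0180, 0.0670, 0.1340, 0.2050, 0.2910, 0.3810, 0.4730, 0.6000, 0.7580, 1.0000
Σ (Xₖ−Xₖ₋₁)(Yₖ+Yₖ₋₁) = (1/10)(0.0180+0.0000) + (1/10)(0.0670+0.0180) + (1/10)(0.1340+0.0670) + (1/10)(0.2050+0.1340) + (1/10)(0.2910+0.2050) + (1/10)(0.3810+0.2910) + (1/10)(0.4730+0.3810) + (1/10)(0.6000+0.4730) + (1/10)(0.7580+0.6000) + (1/10)(1.0000+0.7580)
  = 0.0018 + 0.0085 + 0.0201 + 0.0339 + 0.0496 + 0.0672 + 0.0854 + 0.1073 + 0.1358 + 0.1758 = 0.6854
G = 1 − 0.6854 = 0.3146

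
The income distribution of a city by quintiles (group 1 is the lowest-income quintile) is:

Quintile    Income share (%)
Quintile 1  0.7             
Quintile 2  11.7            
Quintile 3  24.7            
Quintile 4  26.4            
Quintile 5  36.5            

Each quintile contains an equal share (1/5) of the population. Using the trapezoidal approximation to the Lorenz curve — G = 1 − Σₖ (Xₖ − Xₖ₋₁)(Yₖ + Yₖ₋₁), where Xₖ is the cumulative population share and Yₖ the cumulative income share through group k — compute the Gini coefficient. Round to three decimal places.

0.345

Cumulative income shares Yₖ: 0.0070, 0.1240, 0.3710, 0.6350, 1.0000
Σ (Xₖ−Xₖ₋₁)(Yₖ+Yₖ₋₁) = (1/5)(0.0070+0.0000) + (1/5)(0.1240+0.0070) + (1/5)(0.3710+0.1240) + (1/5)(0.6350+0.3710) + (1/5)(1.0000+0.6350)
  = 0.0014 + 0.0262 + 0.0990 + 0.2012 + 0.3270 = 0.6548
G = 1 − 0.6548 = 0.3452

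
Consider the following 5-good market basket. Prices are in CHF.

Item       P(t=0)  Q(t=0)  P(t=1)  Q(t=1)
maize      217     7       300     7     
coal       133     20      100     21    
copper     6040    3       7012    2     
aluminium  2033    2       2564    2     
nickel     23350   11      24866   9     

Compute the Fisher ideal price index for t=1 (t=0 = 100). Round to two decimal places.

Laspeyres component (base-period weights):
ΣP(t=1)Q(t=0) = 300×7 + 100×20 + 7012×3 + 2564×2 + 24866×11 = 2100 + 2000 + 21036 + 5128 + 273526 = 303790
ΣP(t=0)Q(t=0) = 217×7 + 133×20 + 6040×3 + 2033×2 + 23350×11 = 1519 + 2660 + 18120 + 4066 + 256850 = 283215
L = 303790 / 283215 × 100 = 107.2648
Paasche component (current-period weights):
ΣP(t=1)Q(t=1) = 300×7 + 100×21 + 7012×2 + 2564×2 + 24866×9 = 2100 + 2100 + 14024 + 5128 + 223794 = 247146
ΣP(t=0)Q(t=1) = 217×7 + 133×21 + 6040×2 + 2033×2 + 23350×9 = 1519 + 2793 + 12080 + 4066 + 210150 = 230608
P = 247146 / 230608 × 100 = 107.1715
Fisher = √(L × P) = √(107.2648 × 107.1715) = 107.2181

107.22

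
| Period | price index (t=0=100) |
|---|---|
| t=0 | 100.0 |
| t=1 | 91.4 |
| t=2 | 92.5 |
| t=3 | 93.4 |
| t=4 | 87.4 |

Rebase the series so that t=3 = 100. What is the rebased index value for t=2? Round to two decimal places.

Rebased(t=2) = 92.5 / 93.4 × 100 = 99.0364

99.04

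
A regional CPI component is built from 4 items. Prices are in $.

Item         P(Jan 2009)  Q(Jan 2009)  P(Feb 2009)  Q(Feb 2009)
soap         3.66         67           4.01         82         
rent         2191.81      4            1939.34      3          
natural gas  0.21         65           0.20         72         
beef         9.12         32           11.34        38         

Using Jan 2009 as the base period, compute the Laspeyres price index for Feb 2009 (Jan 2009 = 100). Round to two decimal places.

90.17

Laspeyres price index uses base-period quantities as weights.
ΣP(Feb 2009)·Q(Jan 2009) = 4.01×67 + 1939.34×4 + 0.20×65 + 11.34×32 = 268.67 + 7757.36 + 13 + 362.88 = 8401.91
ΣP(Jan 2009)·Q(Jan 2009) = 3.66×67 + 2191.81×4 + 0.21×65 + 9.12×32 = 245.22 + 8767.24 + 13.65 + 291.84 = 9317.95
Index = 8401.91 / 9317.95 × 100 = 90.1691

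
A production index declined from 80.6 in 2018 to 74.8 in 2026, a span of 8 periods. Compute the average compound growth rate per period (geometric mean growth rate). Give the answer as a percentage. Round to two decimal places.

Growth factor = (74.8/80.6)^(1/8) = (0.928040)^(1/8) = 0.990708
Growth rate = 0.990708 − 1 = -0.009292 = -0.9292%

-0.93%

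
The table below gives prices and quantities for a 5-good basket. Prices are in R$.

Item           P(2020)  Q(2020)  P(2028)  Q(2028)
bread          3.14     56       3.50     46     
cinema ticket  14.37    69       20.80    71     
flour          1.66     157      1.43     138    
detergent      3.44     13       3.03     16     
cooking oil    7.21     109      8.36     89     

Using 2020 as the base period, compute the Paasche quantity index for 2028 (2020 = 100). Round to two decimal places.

Paasche quantity index uses current-period prices as weights.
ΣP(2028)·Q(2028) = 3.50×46 + 20.80×71 + 1.43×138 + 3.03×16 + 8.36×89 = 161 + 1476.8 + 197.34 + 48.48 + 744.04 = 2627.66
ΣP(2028)·Q(2020) = 3.50×56 + 20.80×69 + 1.43×157 + 3.03×13 + 8.36×109 = 196 + 1435.2 + 224.51 + 39.39 + 911.24 = 2806.34
Index = 2627.66 / 2806.34 × 100 = 93.6330

93.63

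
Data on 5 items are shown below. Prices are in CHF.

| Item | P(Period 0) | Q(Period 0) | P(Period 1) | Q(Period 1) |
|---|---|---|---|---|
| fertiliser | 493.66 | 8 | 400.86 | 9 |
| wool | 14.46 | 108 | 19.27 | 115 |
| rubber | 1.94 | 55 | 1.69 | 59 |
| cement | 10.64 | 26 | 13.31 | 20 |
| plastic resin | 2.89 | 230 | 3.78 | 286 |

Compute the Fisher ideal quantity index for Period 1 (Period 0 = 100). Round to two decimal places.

Laspeyres component (base-period weights):
ΣP(Period 0)Q(Period 1) = 493.66×9 + 14.46×115 + 1.94×59 + 10.64×20 + 2.89×286 = 4442.94 + 1662.9 + 114.46 + 212.8 + 826.54 = 7259.64
ΣP(Period 0)Q(Period 0) = 493.66×8 + 14.46×108 + 1.94×55 + 10.64×26 + 2.89×230 = 3949.28 + 1561.68 + 106.7 + 276.64 + 664.7 = 6559
L = 7259.64 / 6559 × 100 = 110.6821
Paasche component (current-period weights):
ΣP(Period 1)Q(Period 1) = 400.86×9 + 19.27×115 + 1.69×59 + 13.31×20 + 3.78×286 = 3607.74 + 2216.05 + 99.71 + 266.2 + 1081.08 = 7270.78
ΣP(Period 1)Q(Period 0) = 400.86×8 + 19.27×108 + 1.69×55 + 13.31×26 + 3.78×230 = 3206.88 + 2081.16 + 92.95 + 346.06 + 869.4 = 6596.45
P = 7270.78 / 6596.45 × 100 = 110.2226
Fisher = √(L × P) = √(110.6821 × 110.2226) = 110.4521

110.45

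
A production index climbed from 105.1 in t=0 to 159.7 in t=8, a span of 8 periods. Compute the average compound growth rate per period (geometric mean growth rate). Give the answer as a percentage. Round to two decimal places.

5.37%

Growth factor = (159.7/105.1)^(1/8) = (1.519505)^(1/8) = 1.053690
Growth rate = 1.053690 − 1 = 0.053690 = 5.3690%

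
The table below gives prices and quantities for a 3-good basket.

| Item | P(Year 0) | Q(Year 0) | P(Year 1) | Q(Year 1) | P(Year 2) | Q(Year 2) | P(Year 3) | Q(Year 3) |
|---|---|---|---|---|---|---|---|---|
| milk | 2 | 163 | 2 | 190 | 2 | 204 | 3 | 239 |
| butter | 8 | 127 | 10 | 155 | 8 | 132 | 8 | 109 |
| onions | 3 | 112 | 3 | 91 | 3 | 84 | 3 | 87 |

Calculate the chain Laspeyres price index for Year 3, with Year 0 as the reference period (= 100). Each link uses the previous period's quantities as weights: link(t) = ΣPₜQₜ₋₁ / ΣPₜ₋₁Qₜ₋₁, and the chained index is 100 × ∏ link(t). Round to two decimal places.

110.70

Link Year 0→Year 1:
ΣP(Year 1)Q(Year 0) = 2×163 + 10×127 + 3×112 = 326 + 1270 + 336 = 1932
ΣP(Year 0)Q(Year 0) = 2×163 + 8×127 + 3×112 = 326 + 1016 + 336 = 1678
link = 1932/1678 = 1.151371
Link Year 1→Year 2:
ΣP(Year 2)Q(Year 1) = 2×190 + 8×155 + 3×91 = 380 + 1240 + 273 = 1893
ΣP(Year 1)Q(Year 1) = 2×190 + 10×155 + 3×91 = 380 + 1550 + 273 = 2203
link = 1893/2203 = 0.859283
Link Year 2→Year 3:
ΣP(Year 3)Q(Year 2) = 3×204 + 8×132 + 3×84 = 612 + 1056 + 252 = 1920
ΣP(Year 2)Q(Year 2) = 2×204 + 8×132 + 3×84 = 408 + 1056 + 252 = 1716
link = 1920/1716 = 1.118881
Chained index = 100 × 1.151371 × 0.859283 × 1.118881 = 110.6968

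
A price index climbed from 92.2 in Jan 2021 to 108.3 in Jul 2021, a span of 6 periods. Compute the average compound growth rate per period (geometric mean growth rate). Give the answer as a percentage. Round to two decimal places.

2.72%

Growth factor = (108.3/92.2)^(1/6) = (1.174620)^(1/6) = 1.027187
Growth rate = 1.027187 − 1 = 0.027187 = 2.7187%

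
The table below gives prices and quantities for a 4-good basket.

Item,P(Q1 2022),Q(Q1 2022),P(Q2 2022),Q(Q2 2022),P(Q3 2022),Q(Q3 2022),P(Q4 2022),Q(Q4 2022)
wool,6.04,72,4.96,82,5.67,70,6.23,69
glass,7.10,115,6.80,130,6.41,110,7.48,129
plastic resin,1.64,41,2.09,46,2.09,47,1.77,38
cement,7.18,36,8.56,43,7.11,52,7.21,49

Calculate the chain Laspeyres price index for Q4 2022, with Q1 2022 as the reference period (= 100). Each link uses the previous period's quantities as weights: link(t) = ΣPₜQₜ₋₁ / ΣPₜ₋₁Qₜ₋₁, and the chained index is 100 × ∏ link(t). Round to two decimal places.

102.99

Link Q1 2022→Q2 2022:
ΣP(Q2 2022)Q(Q1 2022) = 4.96×72 + 6.80×115 + 2.09×41 + 8.56×36 = 357.12 + 782 + 85.69 + 308.16 = 1532.97
ΣP(Q1 2022)Q(Q1 2022) = 6.04×72 + 7.10×115 + 1.64×41 + 7.18×36 = 434.88 + 816.5 + 67.24 + 258.48 = 1577.1
link = 1532.97/1577.1 = 0.972018
Link Q2 2022→Q3 2022:
ΣP(Q3 2022)Q(Q2 2022) = 5.67×82 + 6.41×130 + 2.09×46 + 7.11×43 = 464.94 + 833.3 + 96.14 + 305.73 = 1700.11
ΣP(Q2 2022)Q(Q2 2022) = 4.96×82 + 6.80×130 + 2.09×46 + 8.56×43 = 406.72 + 884 + 96.14 + 368.08 = 1754.94
link = 1700.11/1754.94 = 0.968757
Link Q3 2022→Q4 2022:
ΣP(Q4 2022)Q(Q3 2022) = 6.23×70 + 7.48×110 + 1.77×47 + 7.21×52 = 436.1 + 822.8 + 83.19 + 374.92 = 1717.01
ΣP(Q3 2022)Q(Q3 2022) = 5.67×70 + 6.41×110 + 2.09×47 + 7.11×52 = 396.9 + 705.1 + 98.23 + 369.72 = 1569.95
link = 1717.01/1569.95 = 1.093672
Chained index = 100 × 0.972018 × 0.968757 × 1.093672 = 102.9855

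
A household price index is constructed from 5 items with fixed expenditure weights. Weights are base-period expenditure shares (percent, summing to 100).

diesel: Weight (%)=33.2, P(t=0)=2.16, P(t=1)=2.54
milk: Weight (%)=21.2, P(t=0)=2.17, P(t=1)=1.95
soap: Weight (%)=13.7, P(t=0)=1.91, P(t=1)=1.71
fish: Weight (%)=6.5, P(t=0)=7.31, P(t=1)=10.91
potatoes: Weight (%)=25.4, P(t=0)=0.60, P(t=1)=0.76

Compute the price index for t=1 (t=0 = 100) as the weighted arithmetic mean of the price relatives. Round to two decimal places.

diesel: 33.2 × (2.54/2.16) = 33.2 × 1.175926 = 39.0407
milk: 21.2 × (1.95/2.17) = 21.2 × 0.898618 = 19.0507
soap: 13.7 × (1.71/1.91) = 13.7 × 0.895288 = 12.2654
fish: 6.5 × (10.91/7.31) = 6.5 × 1.492476 = 9.7011
potatoes: 25.4 × (0.76/0.60) = 25.4 × 1.266667 = 32.1733
Index = Σ wᵢ·(p₁ᵢ/p₀ᵢ) = 39.0407 + 19.0507 + 12.2654 + 9.7011 + 32.1733 = 112.2313

112.23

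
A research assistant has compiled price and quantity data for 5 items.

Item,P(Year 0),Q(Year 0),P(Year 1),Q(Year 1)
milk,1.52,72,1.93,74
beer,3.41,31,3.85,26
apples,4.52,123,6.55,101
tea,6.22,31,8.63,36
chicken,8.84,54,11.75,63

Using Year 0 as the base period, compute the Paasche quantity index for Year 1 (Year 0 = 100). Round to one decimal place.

Paasche quantity index uses current-period prices as weights.
ΣP(Year 1)·Q(Year 1) = 1.93×74 + 3.85×26 + 6.55×101 + 8.63×36 + 11.75×63 = 142.82 + 100.1 + 661.55 + 310.68 + 740.25 = 1955.4
ΣP(Year 1)·Q(Year 0) = 1.93×72 + 3.85×31 + 6.55×123 + 8.63×31 + 11.75×54 = 138.96 + 119.35 + 805.65 + 267.53 + 634.5 = 1965.99
Index = 1955.4 / 1965.99 × 100 = 99.4613

99.5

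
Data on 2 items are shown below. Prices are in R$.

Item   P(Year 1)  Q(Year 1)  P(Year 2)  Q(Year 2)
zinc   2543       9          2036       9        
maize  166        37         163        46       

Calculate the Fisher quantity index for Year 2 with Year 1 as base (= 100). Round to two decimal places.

Laspeyres component (base-period weights):
ΣP(Year 1)Q(Year 2) = 2543×9 + 166×46 = 22887 + 7636 = 30523
ΣP(Year 1)Q(Year 1) = 2543×9 + 166×37 = 22887 + 6142 = 29029
L = 30523 / 29029 × 100 = 105.1466
Paasche component (current-period weights):
ΣP(Year 2)Q(Year 2) = 2036×9 + 163×46 = 18324 + 7498 = 25822
ΣP(Year 2)Q(Year 1) = 2036×9 + 163×37 = 18324 + 6031 = 24355
P = 25822 / 24355 × 100 = 106.0234
Fisher = √(L × P) = √(105.1466 × 106.0234) = 105.5841

105.58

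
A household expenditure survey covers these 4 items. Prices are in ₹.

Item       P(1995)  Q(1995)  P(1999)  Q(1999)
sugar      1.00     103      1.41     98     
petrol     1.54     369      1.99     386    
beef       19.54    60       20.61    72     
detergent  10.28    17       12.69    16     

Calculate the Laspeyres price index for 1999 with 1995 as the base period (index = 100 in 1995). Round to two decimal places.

115.53

Laspeyres price index uses base-period quantities as weights.
ΣP(1999)·Q(1995) = 1.41×103 + 1.99×369 + 20.61×60 + 12.69×17 = 145.23 + 734.31 + 1236.6 + 215.73 = 2331.87
ΣP(1995)·Q(1995) = 1.00×103 + 1.54×369 + 19.54×60 + 10.28×17 = 103 + 568.26 + 1172.4 + 174.76 = 2018.42
Index = 2331.87 / 2018.42 × 100 = 115.5295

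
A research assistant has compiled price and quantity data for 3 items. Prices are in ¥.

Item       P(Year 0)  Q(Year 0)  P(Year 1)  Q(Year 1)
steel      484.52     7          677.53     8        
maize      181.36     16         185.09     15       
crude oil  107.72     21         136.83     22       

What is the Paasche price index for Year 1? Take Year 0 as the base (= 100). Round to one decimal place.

125.0

Paasche price index uses current-period quantities as weights.
ΣP(Year 1)·Q(Year 1) = 677.53×8 + 185.09×15 + 136.83×22 = 5420.24 + 2776.35 + 3010.26 = 11206.85
ΣP(Year 0)·Q(Year 1) = 484.52×8 + 181.36×15 + 107.72×22 = 3876.16 + 2720.4 + 2369.84 = 8966.4
Index = 11206.85 / 8966.4 × 100 = 124.9872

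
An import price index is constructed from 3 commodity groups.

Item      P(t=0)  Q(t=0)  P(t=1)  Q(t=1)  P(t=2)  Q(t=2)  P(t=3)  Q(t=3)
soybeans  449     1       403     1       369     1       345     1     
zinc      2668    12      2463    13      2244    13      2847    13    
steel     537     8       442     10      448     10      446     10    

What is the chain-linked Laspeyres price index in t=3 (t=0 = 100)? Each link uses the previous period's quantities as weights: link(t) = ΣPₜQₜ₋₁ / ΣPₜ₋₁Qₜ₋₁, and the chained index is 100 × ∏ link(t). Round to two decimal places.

103.42

Link t=0→t=1:
ΣP(t=1)Q(t=0) = 403×1 + 2463×12 + 442×8 = 403 + 29556 + 3536 = 33495
ΣP(t=0)Q(t=0) = 449×1 + 2668×12 + 537×8 = 449 + 32016 + 4296 = 36761
link = 33495/36761 = 0.911156
Link t=1→t=2:
ΣP(t=2)Q(t=1) = 369×1 + 2244×13 + 448×10 = 369 + 29172 + 4480 = 34021
ΣP(t=1)Q(t=1) = 403×1 + 2463×13 + 442×10 = 403 + 32019 + 4420 = 36842
link = 34021/36842 = 0.923430
Link t=2→t=3:
ΣP(t=3)Q(t=2) = 345×1 + 2847×13 + 446×10 = 345 + 37011 + 4460 = 41816
ΣP(t=2)Q(t=2) = 369×1 + 2244×13 + 448×10 = 369 + 29172 + 4480 = 34021
link = 41816/34021 = 1.229123
Chained index = 100 × 0.911156 × 0.923430 × 1.229123 = 103.4170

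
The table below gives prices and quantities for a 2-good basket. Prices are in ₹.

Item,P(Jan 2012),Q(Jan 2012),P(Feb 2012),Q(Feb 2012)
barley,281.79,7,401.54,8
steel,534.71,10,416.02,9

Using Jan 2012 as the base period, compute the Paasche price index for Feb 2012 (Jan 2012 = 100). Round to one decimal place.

Paasche price index uses current-period quantities as weights.
ΣP(Feb 2012)·Q(Feb 2012) = 401.54×8 + 416.02×9 = 3212.32 + 3744.18 = 6956.5
ΣP(Jan 2012)·Q(Feb 2012) = 281.79×8 + 534.71×9 = 2254.32 + 4812.39 = 7066.71
Index = 6956.5 / 7066.71 × 100 = 98.4404

98.4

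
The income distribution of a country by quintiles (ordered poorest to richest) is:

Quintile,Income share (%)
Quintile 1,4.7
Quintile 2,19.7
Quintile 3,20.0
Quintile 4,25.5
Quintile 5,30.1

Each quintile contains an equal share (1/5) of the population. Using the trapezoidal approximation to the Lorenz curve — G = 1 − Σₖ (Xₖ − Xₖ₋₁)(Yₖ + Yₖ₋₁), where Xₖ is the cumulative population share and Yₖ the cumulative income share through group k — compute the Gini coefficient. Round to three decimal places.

Cumulative income shares Yₖ: 0.0470, 0.2440, 0.4440, 0.6990, 1.0000
Σ (Xₖ−Xₖ₋₁)(Yₖ+Yₖ₋₁) = (1/5)(0.0470+0.0000) + (1/5)(0.2440+0.0470) + (1/5)(0.4440+0.2440) + (1/5)(0.6990+0.4440) + (1/5)(1.0000+0.6990)
  = 0.0094 + 0.0582 + 0.1376 + 0.2286 + 0.3398 = 0.7736
G = 1 − 0.7736 = 0.2264

0.226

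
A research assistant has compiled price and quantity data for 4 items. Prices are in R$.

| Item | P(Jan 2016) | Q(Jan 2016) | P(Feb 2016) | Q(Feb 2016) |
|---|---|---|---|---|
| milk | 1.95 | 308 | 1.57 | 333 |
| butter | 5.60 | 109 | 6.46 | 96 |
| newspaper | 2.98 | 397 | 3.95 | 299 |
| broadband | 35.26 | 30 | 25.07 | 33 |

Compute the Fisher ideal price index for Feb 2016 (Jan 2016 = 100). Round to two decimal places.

99.40

Laspeyres component (base-period weights):
ΣP(Feb 2016)Q(Jan 2016) = 1.57×308 + 6.46×109 + 3.95×397 + 25.07×30 = 483.56 + 704.14 + 1568.15 + 752.1 = 3507.95
ΣP(Jan 2016)Q(Jan 2016) = 1.95×308 + 5.60×109 + 2.98×397 + 35.26×30 = 600.6 + 610.4 + 1183.06 + 1057.8 = 3451.86
L = 3507.95 / 3451.86 × 100 = 101.6249
Paasche component (current-period weights):
ΣP(Feb 2016)Q(Feb 2016) = 1.57×333 + 6.46×96 + 3.95×299 + 25.07×33 = 522.81 + 620.16 + 1181.05 + 827.31 = 3151.33
ΣP(Jan 2016)Q(Feb 2016) = 1.95×333 + 5.60×96 + 2.98×299 + 35.26×33 = 649.35 + 537.6 + 891.02 + 1163.58 = 3241.55
P = 3151.33 / 3241.55 × 100 = 97.2168
Fisher = √(L × P) = √(101.6249 × 97.2168) = 99.3964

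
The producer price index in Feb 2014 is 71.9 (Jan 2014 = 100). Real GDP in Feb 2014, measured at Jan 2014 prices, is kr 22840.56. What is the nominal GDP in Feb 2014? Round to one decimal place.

16422.4

Nominal = Real × (Index/100) = 22840.56 × (71.9/100)
        = 22840.56 × 0.719 = 16422.3626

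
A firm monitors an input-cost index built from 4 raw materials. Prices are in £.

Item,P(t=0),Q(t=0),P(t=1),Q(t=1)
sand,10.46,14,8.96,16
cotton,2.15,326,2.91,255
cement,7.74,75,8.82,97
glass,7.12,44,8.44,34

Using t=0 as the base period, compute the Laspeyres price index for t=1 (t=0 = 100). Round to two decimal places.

Laspeyres price index uses base-period quantities as weights.
ΣP(t=1)·Q(t=0) = 8.96×14 + 2.91×326 + 8.82×75 + 8.44×44 = 125.44 + 948.66 + 661.5 + 371.36 = 2106.96
ΣP(t=0)·Q(t=0) = 10.46×14 + 2.15×326 + 7.74×75 + 7.12×44 = 146.44 + 700.9 + 580.5 + 313.28 = 1741.12
Index = 2106.96 / 1741.12 × 100 = 121.0118

121.01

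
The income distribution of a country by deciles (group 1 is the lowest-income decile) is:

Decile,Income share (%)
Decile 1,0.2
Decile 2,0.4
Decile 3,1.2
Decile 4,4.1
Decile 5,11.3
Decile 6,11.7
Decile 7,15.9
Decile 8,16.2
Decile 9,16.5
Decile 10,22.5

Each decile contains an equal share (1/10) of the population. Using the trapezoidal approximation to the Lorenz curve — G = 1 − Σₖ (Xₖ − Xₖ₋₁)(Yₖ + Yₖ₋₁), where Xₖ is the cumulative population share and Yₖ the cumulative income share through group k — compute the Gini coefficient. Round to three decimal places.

Cumulative income shares Yₖ: 0.0020, 0.0060, 0.0180, 0.0590, 0.1720, 0.2890, 0.4480, 0.6100, 0.7750, 1.0000
Σ (Xₖ−Xₖ₋₁)(Yₖ+Yₖ₋₁) = (1/10)(0.0020+0.0000) + (1/10)(0.0060+0.0020) + (1/10)(0.0180+0.0060) + (1/10)(0.0590+0.0180) + (1/10)(0.1720+0.0590) + (1/10)(0.2890+0.1720) + (1/10)(0.4480+0.2890) + (1/10)(0.6100+0.4480) + (1/10)(0.7750+0.6100) + (1/10)(1.0000+0.7750)
  = 0.0002 + 0.0008 + 0.0024 + 0.0077 + 0.0231 + 0.0461 + 0.0737 + 0.1058 + 0.1385 + 0.1775 = 0.5758
G = 1 − 0.5758 = 0.4242

0.424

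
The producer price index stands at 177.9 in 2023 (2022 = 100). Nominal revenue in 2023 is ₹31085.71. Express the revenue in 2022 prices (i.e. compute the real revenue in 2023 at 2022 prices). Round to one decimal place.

17473.7

Real = Nominal ÷ (Index/100) = 31085.71 ÷ (177.9/100)
     = 31085.71 ÷ 1.779 = 17473.6987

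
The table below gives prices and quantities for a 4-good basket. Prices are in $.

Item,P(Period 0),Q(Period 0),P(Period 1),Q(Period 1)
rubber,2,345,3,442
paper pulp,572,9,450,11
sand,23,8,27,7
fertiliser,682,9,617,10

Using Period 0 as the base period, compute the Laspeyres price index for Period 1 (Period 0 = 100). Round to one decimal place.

89.3

Laspeyres price index uses base-period quantities as weights.
ΣP(Period 1)·Q(Period 0) = 3×345 + 450×9 + 27×8 + 617×9 = 1035 + 4050 + 216 + 5553 = 10854
ΣP(Period 0)·Q(Period 0) = 2×345 + 572×9 + 23×8 + 682×9 = 690 + 5148 + 184 + 6138 = 12160
Index = 10854 / 12160 × 100 = 89.2599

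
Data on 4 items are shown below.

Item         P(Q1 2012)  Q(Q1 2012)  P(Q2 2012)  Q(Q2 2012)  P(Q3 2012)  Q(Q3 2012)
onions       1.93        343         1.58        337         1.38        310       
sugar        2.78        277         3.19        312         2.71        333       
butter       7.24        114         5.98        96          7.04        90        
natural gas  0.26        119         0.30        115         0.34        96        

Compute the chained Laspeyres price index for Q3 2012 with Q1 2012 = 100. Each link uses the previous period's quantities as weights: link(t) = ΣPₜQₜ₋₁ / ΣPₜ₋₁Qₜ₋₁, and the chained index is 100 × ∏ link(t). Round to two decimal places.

88.79

Link Q1 2012→Q2 2012:
ΣP(Q2 2012)Q(Q1 2012) = 1.58×343 + 3.19×277 + 5.98×114 + 0.30×119 = 541.94 + 883.63 + 681.72 + 35.7 = 2142.99
ΣP(Q1 2012)Q(Q1 2012) = 1.93×343 + 2.78×277 + 7.24×114 + 0.26×119 = 661.99 + 770.06 + 825.36 + 30.94 = 2288.35
link = 2142.99/2288.35 = 0.936478
Link Q2 2012→Q3 2012:
ΣP(Q3 2012)Q(Q2 2012) = 1.38×337 + 2.71×312 + 7.04×96 + 0.34×115 = 465.06 + 845.52 + 675.84 + 39.1 = 2025.52
ΣP(Q2 2012)Q(Q2 2012) = 1.58×337 + 3.19×312 + 5.98×96 + 0.30×115 = 532.46 + 995.28 + 574.08 + 34.5 = 2136.32
link = 2025.52/2136.32 = 0.948135
Chained index = 100 × 0.936478 × 0.948135 = 88.7908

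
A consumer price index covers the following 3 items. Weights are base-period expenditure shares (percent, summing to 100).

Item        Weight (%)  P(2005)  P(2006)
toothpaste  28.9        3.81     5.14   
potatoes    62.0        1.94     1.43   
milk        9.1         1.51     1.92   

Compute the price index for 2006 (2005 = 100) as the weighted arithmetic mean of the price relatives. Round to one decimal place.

96.3

toothpaste: 28.9 × (5.14/3.81) = 28.9 × 1.349081 = 38.9885
potatoes: 62.0 × (1.43/1.94) = 62.0 × 0.737113 = 45.7010
milk: 9.1 × (1.92/1.51) = 9.1 × 1.271523 = 11.5709
Index = Σ wᵢ·(p₁ᵢ/p₀ᵢ) = 38.9885 + 45.7010 + 11.5709 = 96.2603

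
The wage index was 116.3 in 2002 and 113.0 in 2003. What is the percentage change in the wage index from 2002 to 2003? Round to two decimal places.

-2.84%

Change = (113.0 − 116.3) / 116.3 × 100
       = -3.3 / 116.3 × 100 = -2.8375%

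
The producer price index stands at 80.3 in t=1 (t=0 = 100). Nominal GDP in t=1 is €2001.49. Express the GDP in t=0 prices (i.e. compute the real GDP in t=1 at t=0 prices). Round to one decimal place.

Real = Nominal ÷ (Index/100) = 2001.49 ÷ (80.3/100)
     = 2001.49 ÷ 0.803 = 2492.5156

2492.5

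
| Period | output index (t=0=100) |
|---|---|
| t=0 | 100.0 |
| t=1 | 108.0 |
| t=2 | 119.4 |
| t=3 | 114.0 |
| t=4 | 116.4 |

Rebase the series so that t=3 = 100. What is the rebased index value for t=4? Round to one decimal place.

Rebased(t=4) = 116.4 / 114.0 × 100 = 102.1053

102.1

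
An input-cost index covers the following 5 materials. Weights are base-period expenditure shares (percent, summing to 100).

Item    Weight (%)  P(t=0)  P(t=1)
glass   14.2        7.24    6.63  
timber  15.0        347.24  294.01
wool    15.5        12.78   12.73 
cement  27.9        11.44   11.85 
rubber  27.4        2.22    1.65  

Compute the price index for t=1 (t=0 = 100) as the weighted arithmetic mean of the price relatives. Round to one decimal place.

90.4

glass: 14.2 × (6.63/7.24) = 14.2 × 0.915746 = 13.0036
timber: 15.0 × (294.01/347.24) = 15.0 × 0.846705 = 12.7006
wool: 15.5 × (12.73/12.78) = 15.5 × 0.996088 = 15.4394
cement: 27.9 × (11.85/11.44) = 27.9 × 1.035839 = 28.8999
rubber: 27.4 × (1.65/2.22) = 27.4 × 0.743243 = 20.3649
Index = Σ wᵢ·(p₁ᵢ/p₀ᵢ) = 13.0036 + 12.7006 + 15.4394 + 28.8999 + 20.3649 = 90.4083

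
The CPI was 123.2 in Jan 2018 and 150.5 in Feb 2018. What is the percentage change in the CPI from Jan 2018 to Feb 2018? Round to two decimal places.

22.16%

Change = (150.5 − 123.2) / 123.2 × 100
       = 27.3 / 123.2 × 100 = 22.1591%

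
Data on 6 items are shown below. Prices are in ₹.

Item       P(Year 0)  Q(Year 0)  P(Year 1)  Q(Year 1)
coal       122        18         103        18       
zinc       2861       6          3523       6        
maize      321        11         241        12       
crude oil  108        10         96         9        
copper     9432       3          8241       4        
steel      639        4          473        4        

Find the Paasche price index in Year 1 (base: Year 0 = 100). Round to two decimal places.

95.55

Paasche price index uses current-period quantities as weights.
ΣP(Year 1)·Q(Year 1) = 103×18 + 3523×6 + 241×12 + 96×9 + 8241×4 + 473×4 = 1854 + 21138 + 2892 + 864 + 32964 + 1892 = 61604
ΣP(Year 0)·Q(Year 1) = 122×18 + 2861×6 + 321×12 + 108×9 + 9432×4 + 639×4 = 2196 + 17166 + 3852 + 972 + 37728 + 2556 = 64470
Index = 61604 / 64470 × 100 = 95.5545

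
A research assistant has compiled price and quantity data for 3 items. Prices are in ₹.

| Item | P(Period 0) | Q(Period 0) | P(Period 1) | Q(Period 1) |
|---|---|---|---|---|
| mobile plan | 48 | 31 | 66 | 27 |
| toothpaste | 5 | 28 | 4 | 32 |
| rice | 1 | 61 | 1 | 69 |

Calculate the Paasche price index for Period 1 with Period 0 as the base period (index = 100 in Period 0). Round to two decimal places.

Paasche price index uses current-period quantities as weights.
ΣP(Period 1)·Q(Period 1) = 66×27 + 4×32 + 1×69 = 1782 + 128 + 69 = 1979
ΣP(Period 0)·Q(Period 1) = 48×27 + 5×32 + 1×69 = 1296 + 160 + 69 = 1525
Index = 1979 / 1525 × 100 = 129.7705

129.77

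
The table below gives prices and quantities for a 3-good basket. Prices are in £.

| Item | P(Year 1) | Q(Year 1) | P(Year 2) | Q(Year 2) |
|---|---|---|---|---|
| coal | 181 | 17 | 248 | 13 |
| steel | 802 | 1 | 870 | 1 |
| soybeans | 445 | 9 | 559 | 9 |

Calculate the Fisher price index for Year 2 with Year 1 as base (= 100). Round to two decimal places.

127.88

Laspeyres component (base-period weights):
ΣP(Year 2)Q(Year 1) = 248×17 + 870×1 + 559×9 = 4216 + 870 + 5031 = 10117
ΣP(Year 1)Q(Year 1) = 181×17 + 802×1 + 445×9 = 3077 + 802 + 4005 = 7884
L = 10117 / 7884 × 100 = 128.3232
Paasche component (current-period weights):
ΣP(Year 2)Q(Year 2) = 248×13 + 870×1 + 559×9 = 3224 + 870 + 5031 = 9125
ΣP(Year 1)Q(Year 2) = 181×13 + 802×1 + 445×9 = 2353 + 802 + 4005 = 7160
P = 9125 / 7160 × 100 = 127.4441
Fisher = √(L × P) = √(128.3232 × 127.4441) = 127.8829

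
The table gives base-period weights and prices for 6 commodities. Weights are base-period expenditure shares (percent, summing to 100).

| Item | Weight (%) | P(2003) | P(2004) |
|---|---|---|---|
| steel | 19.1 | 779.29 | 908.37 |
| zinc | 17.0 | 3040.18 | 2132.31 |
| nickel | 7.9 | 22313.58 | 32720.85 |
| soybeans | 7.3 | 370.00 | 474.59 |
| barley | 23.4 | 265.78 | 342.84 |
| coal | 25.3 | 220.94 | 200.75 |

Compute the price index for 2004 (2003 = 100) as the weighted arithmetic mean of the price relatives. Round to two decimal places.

108.31

steel: 19.1 × (908.37/779.29) = 19.1 × 1.165638 = 22.2637
zinc: 17.0 × (2132.31/3040.18) = 17.0 × 0.701376 = 11.9234
nickel: 7.9 × (32720.85/22313.58) = 7.9 × 1.466410 = 11.5846
soybeans: 7.3 × (474.59/370.00) = 7.3 × 1.282676 = 9.3635
barley: 23.4 × (342.84/265.78) = 23.4 × 1.289939 = 30.1846
coal: 25.3 × (200.75/220.94) = 25.3 × 0.908618 = 22.9880
Index = Σ wᵢ·(p₁ᵢ/p₀ᵢ) = 22.2637 + 11.9234 + 11.5846 + 9.3635 + 30.1846 + 22.9880 = 108.3079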